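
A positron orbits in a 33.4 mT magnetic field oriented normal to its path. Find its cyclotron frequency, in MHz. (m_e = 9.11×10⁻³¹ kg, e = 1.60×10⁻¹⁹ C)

f ≈ 934 MHz

f = qB/(2πm) = (1×1.60×10^-19)(0.0334) / [2π(9.11×10^-31)] = 9.34×10^8 Hz.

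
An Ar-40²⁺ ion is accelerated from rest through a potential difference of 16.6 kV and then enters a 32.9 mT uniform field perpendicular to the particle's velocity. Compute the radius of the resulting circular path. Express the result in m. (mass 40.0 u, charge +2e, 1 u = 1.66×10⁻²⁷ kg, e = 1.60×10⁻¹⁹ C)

r ≈ 2.52 m

The kinetic energy gained is K = qV = (2×1.60×10^-19)(1.66×10^4) = 5.31×10^-15 J.
v = √(2K/m) = 4.00×10^5 m/s.
r = mv/(qB) = (6.64×10^-26)(4.00×10^5) / [(2×1.60×10^-19)(0.0329)] = 2.52 m.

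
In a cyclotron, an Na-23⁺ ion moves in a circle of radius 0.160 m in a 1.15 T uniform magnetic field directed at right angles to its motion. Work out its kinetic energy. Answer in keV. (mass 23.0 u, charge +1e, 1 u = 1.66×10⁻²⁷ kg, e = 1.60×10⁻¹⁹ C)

K ≈ 70.9 keV

v = qBr/m = (1×1.60×10^-19)(1.15)(0.160) / (3.82×10^-26) = 7.71×10^5 m/s.
K = ½mv² = 0.5·(3.82×10^-26)·(7.71×10^5)² = 1.14×10^-14 J = 70.9 keV.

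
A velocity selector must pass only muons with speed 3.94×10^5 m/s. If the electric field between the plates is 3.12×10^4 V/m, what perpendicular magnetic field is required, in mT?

B ≈ 79.2 mT

qE = qvB ⇒ B = E/v = (3.12×10^4) / (3.94×10^5) = 0.0792 T.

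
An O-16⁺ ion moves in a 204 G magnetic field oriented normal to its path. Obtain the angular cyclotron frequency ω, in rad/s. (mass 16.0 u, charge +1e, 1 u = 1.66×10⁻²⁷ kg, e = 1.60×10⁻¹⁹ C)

ω = qB/m = (1×1.60×10^-19)(0.0204) / (2.66×10^-26) = 1.23×10^5 rad/s.

ω ≈ 1.23×10^5 rad/s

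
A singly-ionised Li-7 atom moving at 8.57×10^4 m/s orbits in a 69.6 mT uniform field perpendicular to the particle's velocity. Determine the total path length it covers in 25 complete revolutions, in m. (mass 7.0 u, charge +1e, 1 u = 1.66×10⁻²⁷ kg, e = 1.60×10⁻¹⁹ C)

r = mv/(qB) = 0.0894 m, so one revolution covers 2πr = 0.562 m.
In 25 revolutions: L = 25·2πr = 14.0 m.

L ≈ 14.0 m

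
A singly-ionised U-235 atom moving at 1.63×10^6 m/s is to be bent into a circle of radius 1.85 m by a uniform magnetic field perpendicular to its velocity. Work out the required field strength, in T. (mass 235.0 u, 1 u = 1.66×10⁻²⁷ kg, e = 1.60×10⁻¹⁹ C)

B ≈ 2.15 T

qvB = mv²/r gives B = mv/(qr).
B = (3.90×10^-25)(1.63×10^6) / [(1×1.60×10^-19)(1.85)] = 2.15 T.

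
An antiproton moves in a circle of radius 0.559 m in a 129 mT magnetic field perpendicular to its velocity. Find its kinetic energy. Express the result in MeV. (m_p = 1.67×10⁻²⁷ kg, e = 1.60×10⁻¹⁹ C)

v = qBr/m = (1×1.60×10^-19)(0.129)(0.559) / (1.67×10^-27) = 6.91×10^6 m/s.
K = ½mv² = 0.5·(1.67×10^-27)·(6.91×10^6)² = 3.99×10^-14 J = 0.249 MeV.

K ≈ 0.249 MeV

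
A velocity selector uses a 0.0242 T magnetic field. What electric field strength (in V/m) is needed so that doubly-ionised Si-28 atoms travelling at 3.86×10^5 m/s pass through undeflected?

qE = qvB ⇒ E = vB = (3.86×10^5)(0.0242) = 9340 V/m.

E ≈ 9340 V/m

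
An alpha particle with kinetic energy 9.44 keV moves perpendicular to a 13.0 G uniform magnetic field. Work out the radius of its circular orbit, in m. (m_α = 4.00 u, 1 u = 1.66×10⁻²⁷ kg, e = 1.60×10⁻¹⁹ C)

r ≈ 10.8 m

Convert the energy: K = 9.44 keV = 1.51×10^-15 J.
v = √(2K/m) = √(2·1.51×10^-15/6.64×10^-27) = 6.74×10^5 m/s.
r = mv/(qB) = (6.64×10^-27)(6.74×10^5) / [(2×1.60×10^-19)(1.30×10^-3)] = 10.8 m.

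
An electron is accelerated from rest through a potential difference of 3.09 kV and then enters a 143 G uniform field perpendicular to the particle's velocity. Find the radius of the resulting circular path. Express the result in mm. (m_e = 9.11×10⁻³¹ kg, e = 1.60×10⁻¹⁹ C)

r ≈ 13.1 mm

The kinetic energy gained is K = qV = (1×1.60×10^-19)(3090) = 4.94×10^-16 J.
v = √(2K/m) = 3.29×10^7 m/s.
r = mv/(qB) = (9.11×10^-31)(3.29×10^7) / [(1×1.60×10^-19)(0.0143)] = 0.0131 m.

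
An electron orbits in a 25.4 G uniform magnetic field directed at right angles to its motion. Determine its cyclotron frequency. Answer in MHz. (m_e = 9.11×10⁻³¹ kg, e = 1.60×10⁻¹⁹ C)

f ≈ 71.0 MHz

f = qB/(2πm) = (1×1.60×10^-19)(2.54×10^-3) / [2π(9.11×10^-31)] = 7.10×10^7 Hz.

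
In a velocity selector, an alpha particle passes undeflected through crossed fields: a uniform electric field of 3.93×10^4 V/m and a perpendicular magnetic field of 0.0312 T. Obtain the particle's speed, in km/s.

For zero net force, qE = qvB, so v = E/B.
v = (3.93×10^4) / (0.0312) = 1.26×10^6 m/s.

v ≈ 1260 km/s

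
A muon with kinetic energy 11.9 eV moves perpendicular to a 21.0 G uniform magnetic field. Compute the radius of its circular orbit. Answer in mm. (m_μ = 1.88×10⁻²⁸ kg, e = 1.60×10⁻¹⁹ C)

r ≈ 79.6 mm

Convert the energy: K = 11.9 eV = 1.90×10^-18 J.
v = √(2K/m) = √(2·1.90×10^-18/1.88×10^-28) = 1.42×10^5 m/s.
r = mv/(qB) = (1.88×10^-28)(1.42×10^5) / [(1×1.60×10^-19)(2.10×10^-3)] = 0.0796 m.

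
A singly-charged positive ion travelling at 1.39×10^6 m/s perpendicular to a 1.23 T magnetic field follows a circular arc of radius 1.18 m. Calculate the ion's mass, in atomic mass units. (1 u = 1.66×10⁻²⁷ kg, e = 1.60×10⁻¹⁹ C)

m ≈ 101 u

qvB = mv²/r ⇒ m = qBr/v.
m = (1×1.60×10^-19)(1.23)(1.18) / (1.39×10^6) = 1.67×10^-25 kg = 101 u.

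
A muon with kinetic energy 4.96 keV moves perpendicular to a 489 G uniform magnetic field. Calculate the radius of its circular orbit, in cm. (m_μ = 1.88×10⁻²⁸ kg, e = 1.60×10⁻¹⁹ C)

Convert the energy: K = 4.96 keV = 7.94×10^-16 J.
v = √(2K/m) = √(2·7.94×10^-16/1.88×10^-28) = 2.91×10^6 m/s.
r = mv/(qB) = (1.88×10^-28)(2.91×10^6) / [(1×1.60×10^-19)(0.0489)] = 0.0698 m.

r ≈ 6.98 cm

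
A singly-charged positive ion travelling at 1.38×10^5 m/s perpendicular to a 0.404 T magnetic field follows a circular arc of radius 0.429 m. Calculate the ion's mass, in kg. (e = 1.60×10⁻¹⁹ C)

m ≈ 2.01×10^-25 kg

qvB = mv²/r ⇒ m = qBr/v.
m = (1×1.60×10^-19)(0.404)(0.429) / (1.38×10^5) = 2.01×10^-25 kg.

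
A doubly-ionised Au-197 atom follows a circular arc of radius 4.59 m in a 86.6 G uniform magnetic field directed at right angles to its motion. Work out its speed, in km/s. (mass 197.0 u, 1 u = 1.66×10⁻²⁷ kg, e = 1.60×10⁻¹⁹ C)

v ≈ 38.9 km/s

From qvB = mv²/r, v = qBr/m.
v = (2×1.60×10^-19)(8.66×10^-3)(4.59) / (3.27×10^-25) = 3.89×10^4 m/s.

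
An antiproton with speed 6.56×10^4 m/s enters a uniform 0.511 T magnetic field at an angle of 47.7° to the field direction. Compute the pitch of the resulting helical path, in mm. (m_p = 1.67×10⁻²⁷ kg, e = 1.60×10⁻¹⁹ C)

The velocity component along B is v∥ = v cos47.7° = 4.41×10^4 m/s.
The cyclotron period T = 2πm/(qB) = 1.28×10^-7 s is set by m, q, B alone.
Pitch = v∥·T = (4.41×10^4)(1.28×10^-7) = 5.67×10^-3 m.

pitch ≈ 5.67 mm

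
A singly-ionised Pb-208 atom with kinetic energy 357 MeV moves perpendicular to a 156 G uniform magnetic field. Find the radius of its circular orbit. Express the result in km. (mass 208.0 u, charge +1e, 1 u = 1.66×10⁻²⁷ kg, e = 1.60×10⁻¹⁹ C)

Convert the energy: K = 357 MeV = 5.71×10^-11 J.
v = √(2K/m) = √(2·5.71×10^-11/3.45×10^-25) = 1.82×10^7 m/s.
r = mv/(qB) = (3.45×10^-25)(1.82×10^7) / [(1×1.60×10^-19)(0.0156)] = 2520 m.

r ≈ 2.52 km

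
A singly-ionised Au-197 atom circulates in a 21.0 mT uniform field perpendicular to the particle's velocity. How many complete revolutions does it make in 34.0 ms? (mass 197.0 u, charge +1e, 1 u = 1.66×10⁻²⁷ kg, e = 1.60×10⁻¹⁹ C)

T = 2πm/(qB) = 2π(3.2702×10^-25) / [(1×1.60×10^-19)(0.0210)] = 6.1153×10^-4 s.
N = t/T = 0.0340 / 6.1153×10^-4 ≈ 55.60, so 55 complete revolutions.

N = 55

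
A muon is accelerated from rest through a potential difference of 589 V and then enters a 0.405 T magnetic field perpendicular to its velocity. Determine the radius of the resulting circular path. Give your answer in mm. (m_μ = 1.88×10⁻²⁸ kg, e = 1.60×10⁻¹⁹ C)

r ≈ 2.90 mm

The kinetic energy gained is K = qV = (1×1.60×10^-19)(589) = 9.42×10^-17 J.
v = √(2K/m) = 1.00×10^6 m/s.
r = mv/(qB) = (1.88×10^-28)(1.00×10^6) / [(1×1.60×10^-19)(0.405)] = 2.90×10^-3 m.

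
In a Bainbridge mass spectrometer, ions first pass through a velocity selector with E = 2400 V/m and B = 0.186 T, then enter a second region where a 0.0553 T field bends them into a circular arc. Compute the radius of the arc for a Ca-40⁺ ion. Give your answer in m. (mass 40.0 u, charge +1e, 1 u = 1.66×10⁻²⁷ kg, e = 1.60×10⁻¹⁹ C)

The selector passes v = E/B = 2400/0.186 = 1.29×10^4 m/s.
In the deflection region, r = mv/(qB₂) = (6.64×10^-26)(1.29×10^4) / [(1×1.60×10^-19)(0.0553)] = 0.0968 m.

r ≈ 0.0968 m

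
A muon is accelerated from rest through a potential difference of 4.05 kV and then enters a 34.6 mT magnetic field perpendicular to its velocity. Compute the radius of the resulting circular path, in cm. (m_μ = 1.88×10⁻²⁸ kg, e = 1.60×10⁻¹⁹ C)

The kinetic energy gained is K = qV = (1×1.60×10^-19)(4050) = 6.48×10^-16 J.
v = √(2K/m) = 2.63×10^6 m/s.
r = mv/(qB) = (1.88×10^-28)(2.63×10^6) / [(1×1.60×10^-19)(0.0346)] = 0.0892 m.

r ≈ 8.92 cm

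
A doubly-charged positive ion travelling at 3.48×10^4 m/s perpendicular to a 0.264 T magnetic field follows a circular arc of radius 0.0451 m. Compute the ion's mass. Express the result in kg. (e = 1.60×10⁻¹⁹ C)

m ≈ 1.09×10^-25 kg

qvB = mv²/r ⇒ m = qBr/v.
m = (2×1.60×10^-19)(0.264)(0.0451) / (3.48×10^4) = 1.09×10^-25 kg.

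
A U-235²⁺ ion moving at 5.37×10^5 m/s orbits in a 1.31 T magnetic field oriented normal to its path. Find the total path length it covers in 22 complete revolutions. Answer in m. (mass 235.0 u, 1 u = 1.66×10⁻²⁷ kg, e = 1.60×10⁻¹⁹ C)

L ≈ 69.1 m

r = mv/(qB) = 0.500 m, so one revolution covers 2πr = 3.14 m.
In 22 revolutions: L = 22·2πr = 69.1 m.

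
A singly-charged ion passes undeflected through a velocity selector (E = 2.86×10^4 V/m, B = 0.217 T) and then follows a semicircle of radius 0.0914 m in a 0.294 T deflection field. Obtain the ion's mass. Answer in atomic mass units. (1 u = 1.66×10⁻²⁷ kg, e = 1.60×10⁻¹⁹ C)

m ≈ 19.7 u

v = E/B₁ = 1.32×10^5 m/s.
From r = mv/(qB₂), m = qB₂r/v = (1×1.60×10^-19)(0.294)(0.0914) / (1.32×10^5) = 3.26×10^-26 kg.
In atomic mass units: m = 3.26×10^-26 / 1.66×10^-27 = 19.7 u.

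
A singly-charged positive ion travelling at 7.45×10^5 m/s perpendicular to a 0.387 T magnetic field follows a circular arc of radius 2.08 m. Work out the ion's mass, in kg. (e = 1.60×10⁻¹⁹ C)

m ≈ 1.73×10^-25 kg

qvB = mv²/r ⇒ m = qBr/v.
m = (1×1.60×10^-19)(0.387)(2.08) / (7.45×10^5) = 1.73×10^-25 kg.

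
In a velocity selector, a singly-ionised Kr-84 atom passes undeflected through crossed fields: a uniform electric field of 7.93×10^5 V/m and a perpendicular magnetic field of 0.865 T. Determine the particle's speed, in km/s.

For zero net force, qE = qvB, so v = E/B.
v = (7.93×10^5) / (0.865) = 9.17×10^5 m/s.

v ≈ 917 km/s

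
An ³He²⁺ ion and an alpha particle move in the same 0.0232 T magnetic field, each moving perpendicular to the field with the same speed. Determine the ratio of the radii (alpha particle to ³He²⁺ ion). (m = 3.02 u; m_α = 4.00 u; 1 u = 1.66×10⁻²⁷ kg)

ratio ≈ 1.32

r = mv/(qB) ⇒ at equal v, r ∝ m/q.
r_{alpha particle}/r_{³He²⁺ ion} = 1.32.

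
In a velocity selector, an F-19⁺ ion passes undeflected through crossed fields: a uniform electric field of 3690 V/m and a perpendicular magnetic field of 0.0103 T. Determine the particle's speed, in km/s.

For zero net force, qE = qvB, so v = E/B.
v = (3690) / (0.0103) = 3.58×10^5 m/s.

v ≈ 358 km/s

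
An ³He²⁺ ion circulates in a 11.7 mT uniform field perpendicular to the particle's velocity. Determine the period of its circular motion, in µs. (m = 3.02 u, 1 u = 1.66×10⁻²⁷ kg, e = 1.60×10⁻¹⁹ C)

The cyclotron period is independent of speed: T = 2πm/(qB).
T = 2π(5.01×10^-27) / [(2×1.60×10^-19)(0.0117)] = 8.41×10^-6 s.

T ≈ 8.41 µs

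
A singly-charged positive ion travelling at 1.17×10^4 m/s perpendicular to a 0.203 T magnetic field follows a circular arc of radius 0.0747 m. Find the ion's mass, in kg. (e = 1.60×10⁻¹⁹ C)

qvB = mv²/r ⇒ m = qBr/v.
m = (1×1.60×10^-19)(0.203)(0.0747) / (1.17×10^4) = 2.07×10^-25 kg.

m ≈ 2.07×10^-25 kg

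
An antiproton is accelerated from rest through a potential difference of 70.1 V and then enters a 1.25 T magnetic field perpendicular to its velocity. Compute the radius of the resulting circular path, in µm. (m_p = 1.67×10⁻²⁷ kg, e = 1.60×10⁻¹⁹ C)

The kinetic energy gained is K = qV = (1×1.60×10^-19)(70.1) = 1.12×10^-17 J.
v = √(2K/m) = 1.16×10^5 m/s.
r = mv/(qB) = (1.67×10^-27)(1.16×10^5) / [(1×1.60×10^-19)(1.25)] = 9.68×10^-4 m.

r ≈ 968 µm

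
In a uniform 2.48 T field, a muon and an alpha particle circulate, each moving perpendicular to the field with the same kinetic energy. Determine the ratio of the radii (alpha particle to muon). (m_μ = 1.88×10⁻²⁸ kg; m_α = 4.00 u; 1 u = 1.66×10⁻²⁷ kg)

r = √(2mK)/(qB) ⇒ at equal K, r ∝ √m/q.
r_{alpha particle}/r_{muon} = 2.97.

ratio ≈ 2.97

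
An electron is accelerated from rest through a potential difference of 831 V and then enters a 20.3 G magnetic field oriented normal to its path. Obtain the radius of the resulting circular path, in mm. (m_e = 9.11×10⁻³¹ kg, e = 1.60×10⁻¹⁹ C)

r ≈ 47.9 mm

The kinetic energy gained is K = qV = (1×1.60×10^-19)(831) = 1.33×10^-16 J.
v = √(2K/m) = 1.71×10^7 m/s.
r = mv/(qB) = (9.11×10^-31)(1.71×10^7) / [(1×1.60×10^-19)(2.03×10^-3)] = 0.0479 m.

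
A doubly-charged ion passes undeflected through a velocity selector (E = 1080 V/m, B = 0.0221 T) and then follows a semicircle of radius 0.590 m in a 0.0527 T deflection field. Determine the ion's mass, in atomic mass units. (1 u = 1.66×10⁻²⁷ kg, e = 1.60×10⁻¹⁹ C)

v = E/B₁ = 4.89×10^4 m/s.
From r = mv/(qB₂), m = qB₂r/v = (2×1.60×10^-19)(0.0527)(0.590) / (4.89×10^4) = 2.04×10^-25 kg.
In atomic mass units: m = 2.04×10^-25 / 1.66×10^-27 = 123 u.

m ≈ 123 u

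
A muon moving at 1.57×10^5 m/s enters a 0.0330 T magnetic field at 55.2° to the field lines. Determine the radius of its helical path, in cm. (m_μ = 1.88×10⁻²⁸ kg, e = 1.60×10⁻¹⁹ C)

r ≈ 0.459 cm

Only the perpendicular component v⊥ = v sin55.2° = 1.29×10^5 m/s is bent by the field.
r = m v⊥ /(qB) = (1.88×10^-28)(1.29×10^5) / [(1×1.60×10^-19)(0.0330)] = 4.59×10^-3 m.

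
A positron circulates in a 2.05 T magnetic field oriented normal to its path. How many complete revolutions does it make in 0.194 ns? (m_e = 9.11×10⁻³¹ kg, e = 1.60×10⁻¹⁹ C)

N = 11

T = 2πm/(qB) = 2π(9.11×10^-31) / [(1×1.60×10^-19)(2.05)] = 1.7451×10^-11 s.
N = t/T = 1.94×10^-10 / 1.7451×10^-11 ≈ 11.12, so 11 complete revolutions.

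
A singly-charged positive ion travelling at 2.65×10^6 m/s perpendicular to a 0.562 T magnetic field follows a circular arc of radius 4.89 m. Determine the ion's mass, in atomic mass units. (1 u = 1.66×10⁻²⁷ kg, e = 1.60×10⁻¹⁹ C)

m ≈ 100.0 u

qvB = mv²/r ⇒ m = qBr/v.
m = (1×1.60×10^-19)(0.562)(4.89) / (2.65×10^6) = 1.66×10^-25 kg = 100.0 u.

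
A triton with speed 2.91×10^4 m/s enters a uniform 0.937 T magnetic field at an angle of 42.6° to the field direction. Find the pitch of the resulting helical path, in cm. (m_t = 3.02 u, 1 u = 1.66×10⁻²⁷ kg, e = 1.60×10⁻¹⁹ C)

The velocity component along B is v∥ = v cos42.6° = 2.14×10^4 m/s.
The cyclotron period T = 2πm/(qB) = 2.10×10^-7 s is set by m, q, B alone.
Pitch = v∥·T = (2.14×10^4)(2.10×10^-7) = 4.50×10^-3 m.

pitch ≈ 0.450 cm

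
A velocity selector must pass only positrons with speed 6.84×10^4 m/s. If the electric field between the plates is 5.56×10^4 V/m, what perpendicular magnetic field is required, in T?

B ≈ 0.813 T

qE = qvB ⇒ B = E/v = (5.56×10^4) / (6.84×10^4) = 0.813 T.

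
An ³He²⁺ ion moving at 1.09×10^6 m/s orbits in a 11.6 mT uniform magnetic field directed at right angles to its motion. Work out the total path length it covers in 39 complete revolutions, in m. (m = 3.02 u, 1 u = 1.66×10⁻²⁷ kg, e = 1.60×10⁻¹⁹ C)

r = mv/(qB) = 1.47 m, so one revolution covers 2πr = 9.25 m.
In 39 revolutions: L = 39·2πr = 361 m.

L ≈ 361 m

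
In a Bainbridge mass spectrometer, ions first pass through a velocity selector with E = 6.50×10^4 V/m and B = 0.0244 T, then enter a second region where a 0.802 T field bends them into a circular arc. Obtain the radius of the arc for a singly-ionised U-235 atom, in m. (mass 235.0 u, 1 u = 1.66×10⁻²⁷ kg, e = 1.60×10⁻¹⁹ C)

The selector passes v = E/B = 6.50×10^4/0.0244 = 2.66×10^6 m/s.
In the deflection region, r = mv/(qB₂) = (3.90×10^-25)(2.66×10^6) / [(1×1.60×10^-19)(0.802)] = 8.10 m.

r ≈ 8.10 m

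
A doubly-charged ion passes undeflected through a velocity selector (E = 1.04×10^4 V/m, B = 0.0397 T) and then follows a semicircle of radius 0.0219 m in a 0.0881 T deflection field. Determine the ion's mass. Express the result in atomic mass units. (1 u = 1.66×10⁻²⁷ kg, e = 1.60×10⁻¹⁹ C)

v = E/B₁ = 2.62×10^5 m/s.
From r = mv/(qB₂), m = qB₂r/v = (2×1.60×10^-19)(0.0881)(0.0219) / (2.62×10^5) = 2.36×10^-27 kg.
In atomic mass units: m = 2.36×10^-27 / 1.66×10^-27 = 1.42 u.

m ≈ 1.42 u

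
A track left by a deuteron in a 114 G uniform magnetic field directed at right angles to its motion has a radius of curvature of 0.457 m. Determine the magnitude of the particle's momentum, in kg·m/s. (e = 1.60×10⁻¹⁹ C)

Since qvB = mv²/r, the momentum p = mv = qBr.
p = (1×1.60×10^-19)(0.0114)(0.457) = 8.34×10^-22 kg·m/s.

p ≈ 8.34×10^-22 kg·m/s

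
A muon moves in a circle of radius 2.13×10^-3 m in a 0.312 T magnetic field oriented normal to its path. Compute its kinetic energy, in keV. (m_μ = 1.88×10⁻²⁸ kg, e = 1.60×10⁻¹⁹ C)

K ≈ 0.188 keV

v = qBr/m = (1×1.60×10^-19)(0.312)(2.13×10^-3) / (1.88×10^-28) = 5.66×10^5 m/s.
K = ½mv² = 0.5·(1.88×10^-28)·(5.66×10^5)² = 3.01×10^-17 J = 0.188 keV.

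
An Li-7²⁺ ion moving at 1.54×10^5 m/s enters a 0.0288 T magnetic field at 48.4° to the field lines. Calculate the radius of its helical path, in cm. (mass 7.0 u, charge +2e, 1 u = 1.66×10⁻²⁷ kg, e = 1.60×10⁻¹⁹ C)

Only the perpendicular component v⊥ = v sin48.4° = 1.15×10^5 m/s is bent by the field.
r = m v⊥ /(qB) = (1.16×10^-26)(1.15×10^5) / [(2×1.60×10^-19)(0.0288)] = 0.145 m.

r ≈ 14.5 cm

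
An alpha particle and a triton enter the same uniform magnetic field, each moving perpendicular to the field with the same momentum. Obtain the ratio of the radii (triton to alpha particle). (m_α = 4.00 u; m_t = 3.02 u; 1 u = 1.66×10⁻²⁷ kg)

r = p/(qB) ⇒ at equal p, r ∝ 1/q.
r_{triton}/r_{alpha particle} = 2.00.

ratio ≈ 2.00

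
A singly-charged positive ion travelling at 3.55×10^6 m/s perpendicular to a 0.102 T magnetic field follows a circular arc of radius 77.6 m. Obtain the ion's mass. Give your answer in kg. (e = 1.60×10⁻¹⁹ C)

m ≈ 3.57×10^-25 kg

qvB = mv²/r ⇒ m = qBr/v.
m = (1×1.60×10^-19)(0.102)(77.6) / (3.55×10^6) = 3.57×10^-25 kg.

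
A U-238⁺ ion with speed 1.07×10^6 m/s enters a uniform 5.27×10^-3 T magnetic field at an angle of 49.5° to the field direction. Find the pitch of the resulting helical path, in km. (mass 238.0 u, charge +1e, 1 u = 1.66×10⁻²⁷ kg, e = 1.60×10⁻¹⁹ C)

The velocity component along B is v∥ = v cos49.5° = 6.95×10^5 m/s.
The cyclotron period T = 2πm/(qB) = 2.94×10^-3 s is set by m, q, B alone.
Pitch = v∥·T = (6.95×10^5)(2.94×10^-3) = 2050 m.

pitch ≈ 2.05 km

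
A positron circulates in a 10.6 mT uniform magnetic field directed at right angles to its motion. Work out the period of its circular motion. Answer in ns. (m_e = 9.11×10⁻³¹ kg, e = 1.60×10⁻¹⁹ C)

The cyclotron period is independent of speed: T = 2πm/(qB).
T = 2π(9.11×10^-31) / [(1×1.60×10^-19)(0.0106)] = 3.37×10^-9 s.

T ≈ 3.37 ns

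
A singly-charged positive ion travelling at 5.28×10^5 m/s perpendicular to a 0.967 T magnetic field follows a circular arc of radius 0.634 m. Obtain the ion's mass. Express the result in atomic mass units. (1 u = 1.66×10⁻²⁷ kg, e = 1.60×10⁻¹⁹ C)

m ≈ 112 u

qvB = mv²/r ⇒ m = qBr/v.
m = (1×1.60×10^-19)(0.967)(0.634) / (5.28×10^5) = 1.86×10^-25 kg = 112 u.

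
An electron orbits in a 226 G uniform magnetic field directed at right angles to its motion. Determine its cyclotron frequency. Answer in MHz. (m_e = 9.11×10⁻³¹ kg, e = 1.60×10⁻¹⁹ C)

f = qB/(2πm) = (1×1.60×10^-19)(0.0226) / [2π(9.11×10^-31)] = 6.32×10^8 Hz.

f ≈ 632 MHz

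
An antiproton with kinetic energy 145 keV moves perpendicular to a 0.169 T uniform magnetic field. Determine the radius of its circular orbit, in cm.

r ≈ 32.6 cm

Convert the energy: K = 145 keV = 2.32×10^-14 J.
v = √(2K/m) = √(2·2.32×10^-14/1.67×10^-27) = 5.27×10^6 m/s.
r = mv/(qB) = (1.67×10^-27)(5.27×10^6) / [(1×1.60×10^-19)(0.169)] = 0.326 m.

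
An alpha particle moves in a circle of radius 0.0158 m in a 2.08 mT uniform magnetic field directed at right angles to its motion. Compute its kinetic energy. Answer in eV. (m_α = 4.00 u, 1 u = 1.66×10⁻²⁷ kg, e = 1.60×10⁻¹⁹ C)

K ≈ 0.0521 eV

v = qBr/m = (2×1.60×10^-19)(2.08×10^-3)(0.0158) / (6.64×10^-27) = 1580 m/s.
K = ½mv² = 0.5·(6.64×10^-27)·(1580)² = 8.33×10^-21 J = 0.0521 eV.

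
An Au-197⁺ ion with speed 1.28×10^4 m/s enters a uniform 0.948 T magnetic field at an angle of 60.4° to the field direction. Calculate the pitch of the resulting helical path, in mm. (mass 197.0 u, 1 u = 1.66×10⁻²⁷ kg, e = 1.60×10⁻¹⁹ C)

The velocity component along B is v∥ = v cos60.4° = 6320 m/s.
The cyclotron period T = 2πm/(qB) = 1.35×10^-5 s is set by m, q, B alone.
Pitch = v∥·T = (6320)(1.35×10^-5) = 0.0856 m.

pitch ≈ 85.6 mm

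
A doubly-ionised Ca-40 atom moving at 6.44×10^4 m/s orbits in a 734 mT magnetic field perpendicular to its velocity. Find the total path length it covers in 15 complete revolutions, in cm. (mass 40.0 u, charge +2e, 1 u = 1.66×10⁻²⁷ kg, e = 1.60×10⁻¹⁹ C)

L ≈ 172 cm

r = mv/(qB) = 0.0182 m, so one revolution covers 2πr = 0.114 m.
In 15 revolutions: L = 15·2πr = 1.72 m.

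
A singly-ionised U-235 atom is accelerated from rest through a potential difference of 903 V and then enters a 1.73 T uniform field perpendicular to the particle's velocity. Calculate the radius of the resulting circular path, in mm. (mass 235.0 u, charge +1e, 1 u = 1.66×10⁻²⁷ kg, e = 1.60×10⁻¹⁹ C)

The kinetic energy gained is K = qV = (1×1.60×10^-19)(903) = 1.44×10^-16 J.
v = √(2K/m) = 2.72×10^4 m/s.
r = mv/(qB) = (3.90×10^-25)(2.72×10^4) / [(1×1.60×10^-19)(1.73)] = 0.0384 m.

r ≈ 38.4 mm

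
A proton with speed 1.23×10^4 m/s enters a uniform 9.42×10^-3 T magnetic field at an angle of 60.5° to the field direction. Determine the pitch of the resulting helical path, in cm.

The velocity component along B is v∥ = v cos60.5° = 6060 m/s.
The cyclotron period T = 2πm/(qB) = 6.96×10^-6 s is set by m, q, B alone.
Pitch = v∥·T = (6060)(6.96×10^-6) = 0.0422 m.

pitch ≈ 4.22 cm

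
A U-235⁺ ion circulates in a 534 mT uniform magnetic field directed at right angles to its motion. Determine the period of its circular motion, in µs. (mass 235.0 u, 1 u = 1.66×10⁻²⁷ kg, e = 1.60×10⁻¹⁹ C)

The cyclotron period is independent of speed: T = 2πm/(qB).
T = 2π(3.90×10^-25) / [(1×1.60×10^-19)(0.534)] = 2.87×10^-5 s.

T ≈ 28.7 µs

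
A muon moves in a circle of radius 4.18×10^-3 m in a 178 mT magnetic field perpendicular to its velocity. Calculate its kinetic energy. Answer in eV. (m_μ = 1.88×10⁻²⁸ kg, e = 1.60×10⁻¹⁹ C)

K ≈ 236 eV

v = qBr/m = (1×1.60×10^-19)(0.178)(4.18×10^-3) / (1.88×10^-28) = 6.33×10^5 m/s.
K = ½mv² = 0.5·(1.88×10^-28)·(6.33×10^5)² = 3.77×10^-17 J = 236 eV.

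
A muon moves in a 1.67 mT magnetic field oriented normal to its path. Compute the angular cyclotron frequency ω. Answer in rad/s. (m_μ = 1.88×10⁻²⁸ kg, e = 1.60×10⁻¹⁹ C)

ω = qB/m = (1×1.60×10^-19)(1.67×10^-3) / (1.88×10^-28) = 1.42×10^6 rad/s.

ω ≈ 1.42×10^6 rad/s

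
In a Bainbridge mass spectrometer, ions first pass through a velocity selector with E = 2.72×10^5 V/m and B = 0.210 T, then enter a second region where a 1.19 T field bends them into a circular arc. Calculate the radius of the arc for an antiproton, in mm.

The selector passes v = E/B = 2.72×10^5/0.210 = 1.30×10^6 m/s.
In the deflection region, r = mv/(qB₂) = (1.67×10^-27)(1.30×10^6) / [(1×1.60×10^-19)(1.19)] = 0.0114 m.

r ≈ 11.4 mm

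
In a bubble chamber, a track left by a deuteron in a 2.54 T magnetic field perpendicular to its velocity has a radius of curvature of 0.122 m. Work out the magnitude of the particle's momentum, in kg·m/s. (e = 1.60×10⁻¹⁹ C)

p ≈ 4.96×10^-20 kg·m/s

Since qvB = mv²/r, the momentum p = mv = qBr.
p = (1×1.60×10^-19)(2.54)(0.122) = 4.96×10^-20 kg·m/s.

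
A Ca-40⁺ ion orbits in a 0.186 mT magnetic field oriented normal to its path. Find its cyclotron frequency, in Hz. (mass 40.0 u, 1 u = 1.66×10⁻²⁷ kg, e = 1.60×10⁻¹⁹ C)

f = qB/(2πm) = (1×1.60×10^-19)(1.86×10^-4) / [2π(6.64×10^-26)] = 71.3 Hz.

f ≈ 71.3 Hz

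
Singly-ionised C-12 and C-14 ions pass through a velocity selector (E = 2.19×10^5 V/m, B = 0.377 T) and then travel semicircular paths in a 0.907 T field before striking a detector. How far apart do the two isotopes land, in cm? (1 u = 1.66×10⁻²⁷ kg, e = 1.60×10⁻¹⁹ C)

Both emerge at v = E/B₁ = 5.81×10^5 m/s.
r = mv/(qB₂), so r₁ = 0.0797 m and r₂ = 0.0930 m, giving Δr = 0.0133 m.
After a semicircle each ion lands a diameter 2r from the entry slit, so the separation is 2Δr = 0.0266 m.

Δd ≈ 2.66 cm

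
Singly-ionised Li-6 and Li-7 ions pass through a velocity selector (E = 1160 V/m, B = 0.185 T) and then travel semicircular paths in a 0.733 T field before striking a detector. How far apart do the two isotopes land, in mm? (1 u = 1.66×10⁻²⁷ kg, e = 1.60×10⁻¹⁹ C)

Both emerge at v = E/B₁ = 6270 m/s.
r = mv/(qB₂), so r₁ = 5.325×10^-4 m and r₂ = 6.213×10^-4 m, giving Δr = 8.88×10^-5 m.
After a semicircle each ion lands a diameter 2r from the entry slit, so the separation is 2Δr = 1.78×10^-4 m.

Δd ≈ 0.178 mm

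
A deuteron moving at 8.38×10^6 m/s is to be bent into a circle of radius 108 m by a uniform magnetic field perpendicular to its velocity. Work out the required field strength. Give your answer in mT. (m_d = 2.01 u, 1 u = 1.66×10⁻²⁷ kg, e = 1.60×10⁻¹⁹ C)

B ≈ 1.62 mT

qvB = mv²/r gives B = mv/(qr).
B = (3.34×10^-27)(8.38×10^6) / [(1×1.60×10^-19)(108)] = 1.62×10^-3 T.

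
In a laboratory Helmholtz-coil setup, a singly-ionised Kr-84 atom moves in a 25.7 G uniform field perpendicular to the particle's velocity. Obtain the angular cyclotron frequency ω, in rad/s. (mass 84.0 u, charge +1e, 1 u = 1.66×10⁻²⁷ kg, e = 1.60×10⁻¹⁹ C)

ω = qB/m = (1×1.60×10^-19)(2.57×10^-3) / (1.39×10^-25) = 2950 rad/s.

ω ≈ 2950 rad/s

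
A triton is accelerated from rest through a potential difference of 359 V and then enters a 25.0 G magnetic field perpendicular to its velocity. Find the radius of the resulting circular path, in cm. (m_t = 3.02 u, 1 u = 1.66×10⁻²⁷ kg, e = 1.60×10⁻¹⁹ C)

r ≈ 190 cm

The kinetic energy gained is K = qV = (1×1.60×10^-19)(359) = 5.74×10^-17 J.
v = √(2K/m) = 1.51×10^5 m/s.
r = mv/(qB) = (5.01×10^-27)(1.51×10^5) / [(1×1.60×10^-19)(2.50×10^-3)] = 1.90 m.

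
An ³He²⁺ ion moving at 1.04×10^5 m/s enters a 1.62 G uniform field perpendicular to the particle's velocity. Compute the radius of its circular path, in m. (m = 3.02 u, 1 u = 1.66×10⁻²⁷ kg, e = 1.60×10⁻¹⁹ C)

The magnetic force provides the centripetal force: qvB = mv²/r, so r = mv/(qB).
r = (5.01×10^-27 kg)(1.04×10^5 m/s) / [(2×1.60×10^-19 C)(1.62×10^-4 T)] = 10.1 m.

r ≈ 10.1 m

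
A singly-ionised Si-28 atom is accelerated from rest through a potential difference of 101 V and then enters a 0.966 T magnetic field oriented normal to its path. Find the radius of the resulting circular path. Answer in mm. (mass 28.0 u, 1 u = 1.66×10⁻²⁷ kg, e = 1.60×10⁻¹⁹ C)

The kinetic energy gained is K = qV = (1×1.60×10^-19)(101) = 1.62×10^-17 J.
v = √(2K/m) = 2.64×10^4 m/s.
r = mv/(qB) = (4.65×10^-26)(2.64×10^4) / [(1×1.60×10^-19)(0.966)] = 7.93×10^-3 m.

r ≈ 7.93 mm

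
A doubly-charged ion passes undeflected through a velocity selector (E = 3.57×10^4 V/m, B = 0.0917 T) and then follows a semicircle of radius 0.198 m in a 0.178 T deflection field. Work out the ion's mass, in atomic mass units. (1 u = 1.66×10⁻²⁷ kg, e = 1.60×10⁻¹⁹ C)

v = E/B₁ = 3.89×10^5 m/s.
From r = mv/(qB₂), m = qB₂r/v = (2×1.60×10^-19)(0.178)(0.198) / (3.89×10^5) = 2.90×10^-26 kg.
In atomic mass units: m = 2.90×10^-26 / 1.66×10^-27 = 17.5 u.

m ≈ 17.5 u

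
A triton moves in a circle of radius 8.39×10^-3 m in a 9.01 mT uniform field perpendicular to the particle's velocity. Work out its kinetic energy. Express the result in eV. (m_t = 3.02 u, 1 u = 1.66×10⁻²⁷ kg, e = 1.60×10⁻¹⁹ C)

K ≈ 0.0912 eV

v = qBr/m = (1×1.60×10^-19)(9.01×10^-3)(8.39×10^-3) / (5.01×10^-27) = 2410 m/s.
K = ½mv² = 0.5·(5.01×10^-27)·(2410)² = 1.46×10^-20 J = 0.0912 eV.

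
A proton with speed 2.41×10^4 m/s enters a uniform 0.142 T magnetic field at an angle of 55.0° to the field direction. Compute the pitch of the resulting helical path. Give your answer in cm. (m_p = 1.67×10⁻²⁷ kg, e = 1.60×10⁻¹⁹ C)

The velocity component along B is v∥ = v cos55.0° = 1.38×10^4 m/s.
The cyclotron period T = 2πm/(qB) = 4.62×10^-7 s is set by m, q, B alone.
Pitch = v∥·T = (1.38×10^4)(4.62×10^-7) = 6.38×10^-3 m.

pitch ≈ 0.638 cm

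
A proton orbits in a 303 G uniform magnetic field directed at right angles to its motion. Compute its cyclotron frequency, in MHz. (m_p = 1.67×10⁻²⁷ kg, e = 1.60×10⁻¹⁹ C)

f ≈ 0.462 MHz

f = qB/(2πm) = (1×1.60×10^-19)(0.0303) / [2π(1.67×10^-27)] = 4.62×10^5 Hz.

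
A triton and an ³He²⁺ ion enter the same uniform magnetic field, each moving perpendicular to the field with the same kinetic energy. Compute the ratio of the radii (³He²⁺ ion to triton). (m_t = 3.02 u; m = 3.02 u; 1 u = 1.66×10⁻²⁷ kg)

r = √(2mK)/(qB) ⇒ at equal K, r ∝ √m/q.
r_{³He²⁺ ion}/r_{triton} = 0.500.

ratio ≈ 0.500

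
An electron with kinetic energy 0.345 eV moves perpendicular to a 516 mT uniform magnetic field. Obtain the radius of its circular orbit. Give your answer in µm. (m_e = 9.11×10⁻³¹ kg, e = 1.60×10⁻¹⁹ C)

Convert the energy: K = 0.345 eV = 5.52×10^-20 J.
v = √(2K/m) = √(2·5.52×10^-20/9.11×10^-31) = 3.48×10^5 m/s.
r = mv/(qB) = (9.11×10^-31)(3.48×10^5) / [(1×1.60×10^-19)(0.516)] = 3.84×10^-6 m.

r ≈ 3.84 µm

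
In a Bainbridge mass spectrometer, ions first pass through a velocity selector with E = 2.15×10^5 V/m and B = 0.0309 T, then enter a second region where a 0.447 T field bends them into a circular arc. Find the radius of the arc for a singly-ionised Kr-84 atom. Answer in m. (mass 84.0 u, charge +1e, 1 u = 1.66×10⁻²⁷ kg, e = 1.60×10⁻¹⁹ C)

r ≈ 13.6 m

The selector passes v = E/B = 2.15×10^5/0.0309 = 6.96×10^6 m/s.
In the deflection region, r = mv/(qB₂) = (1.39×10^-25)(6.96×10^6) / [(1×1.60×10^-19)(0.447)] = 13.6 m.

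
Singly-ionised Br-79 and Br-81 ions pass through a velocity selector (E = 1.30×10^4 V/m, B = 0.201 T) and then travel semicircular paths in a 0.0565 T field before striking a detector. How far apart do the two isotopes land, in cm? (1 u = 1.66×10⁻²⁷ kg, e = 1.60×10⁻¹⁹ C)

Both emerge at v = E/B₁ = 6.47×10^4 m/s.
r = mv/(qB₂), so r₁ = 0.9382 m and r₂ = 0.9620 m, giving Δr = 0.0238 m.
After a semicircle each ion lands a diameter 2r from the entry slit, so the separation is 2Δr = 0.0475 m.

Δd ≈ 4.75 cm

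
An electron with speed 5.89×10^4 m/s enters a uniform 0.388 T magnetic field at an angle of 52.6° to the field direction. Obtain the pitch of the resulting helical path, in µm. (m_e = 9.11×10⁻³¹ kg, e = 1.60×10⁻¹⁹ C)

pitch ≈ 3.30 µm

The velocity component along B is v∥ = v cos52.6° = 3.58×10^4 m/s.
The cyclotron period T = 2πm/(qB) = 9.22×10^-11 s is set by m, q, B alone.
Pitch = v∥·T = (3.58×10^4)(9.22×10^-11) = 3.30×10^-6 m.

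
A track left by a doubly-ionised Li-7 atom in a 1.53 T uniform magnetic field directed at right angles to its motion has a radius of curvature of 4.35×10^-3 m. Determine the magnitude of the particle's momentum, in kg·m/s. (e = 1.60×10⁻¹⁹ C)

p ≈ 2.13×10^-21 kg·m/s

Since qvB = mv²/r, the momentum p = mv = qBr.
p = (2×1.60×10^-19)(1.53)(4.35×10^-3) = 2.13×10^-21 kg·m/s.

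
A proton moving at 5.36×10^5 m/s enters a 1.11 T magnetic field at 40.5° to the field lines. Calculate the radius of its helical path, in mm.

Only the perpendicular component v⊥ = v sin40.5° = 3.48×10^5 m/s is bent by the field.
r = m v⊥ /(qB) = (1.67×10^-27)(3.48×10^5) / [(1×1.60×10^-19)(1.11)] = 3.27×10^-3 m.

r ≈ 3.27 mm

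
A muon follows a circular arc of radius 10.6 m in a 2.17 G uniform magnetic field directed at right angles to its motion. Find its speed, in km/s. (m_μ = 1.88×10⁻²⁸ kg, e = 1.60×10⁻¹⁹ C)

From qvB = mv²/r, v = qBr/m.
v = (1×1.60×10^-19)(2.17×10^-4)(10.6) / (1.88×10^-28) = 1.96×10^6 m/s.

v ≈ 1960 km/s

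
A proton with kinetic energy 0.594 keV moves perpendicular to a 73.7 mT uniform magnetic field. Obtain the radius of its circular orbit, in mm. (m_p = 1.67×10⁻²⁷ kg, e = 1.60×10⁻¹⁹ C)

r ≈ 47.8 mm

Convert the energy: K = 0.594 keV = 9.50×10^-17 J.
v = √(2K/m) = √(2·9.50×10^-17/1.67×10^-27) = 3.37×10^5 m/s.
r = mv/(qB) = (1.67×10^-27)(3.37×10^5) / [(1×1.60×10^-19)(0.0737)] = 0.0478 m.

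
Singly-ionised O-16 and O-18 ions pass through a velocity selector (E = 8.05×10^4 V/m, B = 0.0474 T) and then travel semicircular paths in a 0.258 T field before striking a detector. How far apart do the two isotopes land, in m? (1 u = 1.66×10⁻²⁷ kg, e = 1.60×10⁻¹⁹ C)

Both emerge at v = E/B₁ = 1.70×10^6 m/s.
r = mv/(qB₂), so r₁ = 1.093 m and r₂ = 1.229 m, giving Δr = 0.137 m.
After a semicircle each ion lands a diameter 2r from the entry slit, so the separation is 2Δr = 0.273 m.

Δd ≈ 0.273 m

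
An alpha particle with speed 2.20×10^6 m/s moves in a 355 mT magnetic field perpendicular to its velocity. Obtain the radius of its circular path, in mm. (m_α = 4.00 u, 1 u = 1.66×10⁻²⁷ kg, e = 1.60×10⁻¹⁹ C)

The magnetic force provides the centripetal force: qvB = mv²/r, so r = mv/(qB).
r = (6.64×10^-27 kg)(2.20×10^6 m/s) / [(2×1.60×10^-19 C)(0.355 T)] = 0.129 m.

r ≈ 129 mm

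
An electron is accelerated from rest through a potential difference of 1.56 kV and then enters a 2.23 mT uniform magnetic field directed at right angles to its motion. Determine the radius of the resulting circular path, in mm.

r ≈ 59.8 mm

The kinetic energy gained is K = qV = (1×1.60×10^-19)(1560) = 2.50×10^-16 J.
v = √(2K/m) = 2.34×10^7 m/s.
r = mv/(qB) = (9.11×10^-31)(2.34×10^7) / [(1×1.60×10^-19)(2.23×10^-3)] = 0.0598 m.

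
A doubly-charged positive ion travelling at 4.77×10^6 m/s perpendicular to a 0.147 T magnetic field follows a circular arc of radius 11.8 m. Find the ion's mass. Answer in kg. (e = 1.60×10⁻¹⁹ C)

m ≈ 1.16×10^-25 kg

qvB = mv²/r ⇒ m = qBr/v.
m = (2×1.60×10^-19)(0.147)(11.8) / (4.77×10^6) = 1.16×10^-25 kg.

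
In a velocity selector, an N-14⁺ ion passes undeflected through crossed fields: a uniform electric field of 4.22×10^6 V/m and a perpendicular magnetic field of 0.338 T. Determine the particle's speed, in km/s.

v ≈ 12500 km/s

For zero net force, qE = qvB, so v = E/B.
v = (4.22×10^6) / (0.338) = 1.25×10^7 m/s.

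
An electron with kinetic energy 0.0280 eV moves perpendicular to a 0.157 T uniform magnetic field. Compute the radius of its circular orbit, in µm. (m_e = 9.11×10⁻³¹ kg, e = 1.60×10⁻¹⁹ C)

Convert the energy: K = 0.0280 eV = 4.48×10^-21 J.
v = √(2K/m) = √(2·4.48×10^-21/9.11×10^-31) = 9.92×10^4 m/s.
r = mv/(qB) = (9.11×10^-31)(9.92×10^4) / [(1×1.60×10^-19)(0.157)] = 3.60×10^-6 m.

r ≈ 3.60 µm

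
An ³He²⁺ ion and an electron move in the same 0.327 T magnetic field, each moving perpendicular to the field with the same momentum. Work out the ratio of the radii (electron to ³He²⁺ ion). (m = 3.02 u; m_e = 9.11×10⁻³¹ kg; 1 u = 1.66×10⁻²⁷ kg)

r = p/(qB) ⇒ at equal p, r ∝ 1/q.
r_{electron}/r_{³He²⁺ ion} = 2.00.

ratio ≈ 2.00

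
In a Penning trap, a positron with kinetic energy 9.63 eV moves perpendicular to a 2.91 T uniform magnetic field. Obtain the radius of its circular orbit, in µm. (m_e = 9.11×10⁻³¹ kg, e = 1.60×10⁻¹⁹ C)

Convert the energy: K = 9.63 eV = 1.54×10^-18 J.
v = √(2K/m) = √(2·1.54×10^-18/9.11×10^-31) = 1.84×10^6 m/s.
r = mv/(qB) = (9.11×10^-31)(1.84×10^6) / [(1×1.60×10^-19)(2.91)] = 3.60×10^-6 m.

r ≈ 3.60 µm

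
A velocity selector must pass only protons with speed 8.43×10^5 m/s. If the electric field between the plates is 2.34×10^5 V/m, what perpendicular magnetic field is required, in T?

qE = qvB ⇒ B = E/v = (2.34×10^5) / (8.43×10^5) = 0.278 T.

B ≈ 0.278 T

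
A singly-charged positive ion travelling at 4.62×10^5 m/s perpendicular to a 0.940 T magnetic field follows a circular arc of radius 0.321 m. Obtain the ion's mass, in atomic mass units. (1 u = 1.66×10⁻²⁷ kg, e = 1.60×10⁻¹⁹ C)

qvB = mv²/r ⇒ m = qBr/v.
m = (1×1.60×10^-19)(0.940)(0.321) / (4.62×10^5) = 1.04×10^-25 kg = 63.0 u.

m ≈ 63.0 u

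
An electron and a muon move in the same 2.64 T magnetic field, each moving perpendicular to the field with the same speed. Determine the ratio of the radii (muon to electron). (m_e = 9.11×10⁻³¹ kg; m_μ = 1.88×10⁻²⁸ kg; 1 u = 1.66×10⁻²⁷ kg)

ratio ≈ 206

r = mv/(qB) ⇒ at equal v, r ∝ m/q.
r_{muon}/r_{electron} = 206.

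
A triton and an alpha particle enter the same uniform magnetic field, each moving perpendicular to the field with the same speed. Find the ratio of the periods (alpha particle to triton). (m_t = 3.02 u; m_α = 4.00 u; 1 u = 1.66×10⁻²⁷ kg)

T = 2πm/(qB) is independent of speed, so T₂/T₁ = (m₂/q₂)/(m₁/q₁).
T_{alpha particle}/T_{triton} = (6.64×10^-27/2e) / (5.01×10^-27/1e) = 0.662.

ratio ≈ 0.662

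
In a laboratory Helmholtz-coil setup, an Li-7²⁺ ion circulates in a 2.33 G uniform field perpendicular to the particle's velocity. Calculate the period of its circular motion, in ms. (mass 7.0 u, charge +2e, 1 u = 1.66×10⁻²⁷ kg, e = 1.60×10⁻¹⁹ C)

T ≈ 0.979 ms

The cyclotron period is independent of speed: T = 2πm/(qB).
T = 2π(1.16×10^-26) / [(2×1.60×10^-19)(2.33×10^-4)] = 9.79×10^-4 s.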